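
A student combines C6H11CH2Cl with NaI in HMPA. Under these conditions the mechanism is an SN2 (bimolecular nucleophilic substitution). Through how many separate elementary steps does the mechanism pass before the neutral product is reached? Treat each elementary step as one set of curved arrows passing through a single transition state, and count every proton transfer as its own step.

1

Step 1: The iodide nucleophile donates a lone pair from I to the α-carbon in a backside attack; simultaneously the C–Cl σ-bond breaks and both of its electrons leave with Cl⁻. One concerted step with inversion of configuration.
Total: 1 elementary step.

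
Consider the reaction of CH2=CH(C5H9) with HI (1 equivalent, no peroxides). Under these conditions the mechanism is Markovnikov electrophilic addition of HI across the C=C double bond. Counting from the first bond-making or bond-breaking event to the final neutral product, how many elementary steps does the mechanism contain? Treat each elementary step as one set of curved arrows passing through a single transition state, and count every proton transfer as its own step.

Step 1: Electrophilic addition begins with the π(C=C) electrons forming a bond to the proton of HI. Following Markovnikov's rule, the resulting cation is secondary. The H–I bond breaks heterolytically, releasing I⁻.
Step 2: A 1,2-hydride shift from the adjacent cyclopentyl carbon moves the positive charge from the secondary centre to an adjacent carbon, generating a more stable tertiary carbocation.
Step 3: Nucleophilic attack by I⁻ on the carbocation completes the addition, giving R–I.
Total: 3 elementary steps.

3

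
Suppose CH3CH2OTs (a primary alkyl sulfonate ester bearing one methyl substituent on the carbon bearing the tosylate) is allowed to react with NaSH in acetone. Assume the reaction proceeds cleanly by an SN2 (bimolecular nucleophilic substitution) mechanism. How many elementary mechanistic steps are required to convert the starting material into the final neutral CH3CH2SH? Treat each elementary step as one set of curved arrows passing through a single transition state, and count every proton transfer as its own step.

1

Step 1: HS⁻ attacks the back face of the α-carbon while TsO⁻ departs with the C–O bonding pair — a single concerted displacement through a pentacoordinate transition state.
Total: 1 elementary step.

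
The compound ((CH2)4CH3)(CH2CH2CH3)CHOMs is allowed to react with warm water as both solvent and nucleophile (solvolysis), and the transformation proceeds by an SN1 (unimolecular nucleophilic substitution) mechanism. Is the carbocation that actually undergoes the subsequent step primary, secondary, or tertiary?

secondary

Step 1: Unassisted departure of MsO⁻ (taking the C–O bonding pair) generates a secondary carbocation.
No single 1,2-shift to an adjacent carbon would give a more-substituted cation, so no rearrangement occurs.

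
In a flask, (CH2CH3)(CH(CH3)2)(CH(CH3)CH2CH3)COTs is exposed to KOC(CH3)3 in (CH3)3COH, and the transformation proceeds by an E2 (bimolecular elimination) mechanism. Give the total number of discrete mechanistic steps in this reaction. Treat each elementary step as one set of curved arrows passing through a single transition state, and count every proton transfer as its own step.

1

Step 1: Concerted anti-periplanar elimination: (CH3)3CO⁻ abstracts a β-H while TsO⁻ leaves, and the C–H electrons become the new C=C π bond — all in a single transition state.
Total: 1 elementary step.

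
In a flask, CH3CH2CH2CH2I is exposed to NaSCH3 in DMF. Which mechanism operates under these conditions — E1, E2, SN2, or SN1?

Conditions: a primary substrate with a strong nucleophile in the polar aprotic solvent DMF.
These conditions are the textbook signature of the SN2 pathway.
An unhindered substrate with a strong nucleophile in a polar aprotic solvent favours one-step backside displacement.

SN2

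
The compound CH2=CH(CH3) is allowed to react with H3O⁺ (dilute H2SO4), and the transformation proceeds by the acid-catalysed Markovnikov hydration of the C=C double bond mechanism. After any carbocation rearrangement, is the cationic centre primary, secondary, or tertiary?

Step 1: Electrophilic addition begins with the π(C=C) electrons forming a bond to the proton of H3O⁺. Following Markovnikov's rule, the resulting cation is secondary. H2O is released.
No single 1,2-shift to an adjacent carbon would give a more-substituted cation, so no rearrangement occurs.

secondary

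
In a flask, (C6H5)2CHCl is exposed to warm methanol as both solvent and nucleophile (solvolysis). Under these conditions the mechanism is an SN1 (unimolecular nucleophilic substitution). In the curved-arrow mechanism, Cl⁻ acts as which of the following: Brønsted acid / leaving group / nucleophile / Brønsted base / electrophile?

Step 1: Rate-determining heterolysis of the C–Cl bond gives Cl⁻ and a secondary carbocation.
Cl⁻ departs with both electrons of the breaking σ-bond — that is the definition of a leaving group.

leaving group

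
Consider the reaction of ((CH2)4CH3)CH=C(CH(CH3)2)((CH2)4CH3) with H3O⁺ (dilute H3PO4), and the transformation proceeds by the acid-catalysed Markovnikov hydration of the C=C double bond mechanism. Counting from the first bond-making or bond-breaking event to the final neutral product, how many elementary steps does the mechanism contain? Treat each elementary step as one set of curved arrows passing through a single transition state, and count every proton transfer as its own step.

Step 1: Electrophilic addition begins with the π(C=C) electrons forming a bond to the proton of H3O⁺. Following Markovnikov's rule, the resulting cation is tertiary. H2O is released.
(No 1,2-shift: no single shift to an adjacent carbon would give a more stable cation.)
Step 2: A lone pair on the oxygen of H2O attacks the carbocation, forming a C–O bond and an oxonium ion (a protonated alcohol).
Step 3: Deprotonation of the oxonium ion by a water molecule delivers the neutral alcohol and regenerates the acid catalyst.
Total: 3 elementary steps.

3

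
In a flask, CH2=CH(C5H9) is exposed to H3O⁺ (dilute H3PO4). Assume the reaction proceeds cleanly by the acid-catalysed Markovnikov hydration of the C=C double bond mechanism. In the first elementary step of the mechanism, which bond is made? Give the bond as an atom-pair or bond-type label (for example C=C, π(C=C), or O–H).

C–H

Step 1: The π electrons of the C=C bond attack a proton of H3O⁺; Markovnikov addition places the new C–H on the less-substituted alkene carbon, so the positive charge ends up on the more-substituted carbon — a secondary carbocation. H2O is released.
The bond formed in this step is the C–H bond.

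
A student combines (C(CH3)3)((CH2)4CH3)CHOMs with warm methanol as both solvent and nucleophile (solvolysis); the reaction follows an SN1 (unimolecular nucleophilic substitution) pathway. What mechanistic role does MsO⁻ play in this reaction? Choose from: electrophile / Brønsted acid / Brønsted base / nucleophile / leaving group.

leaving group

Step 1: Unassisted departure of MsO⁻ (taking the C–O bonding pair) generates a secondary carbocation.
MsO⁻ departs with both electrons of the breaking σ-bond — that is the definition of a leaving group.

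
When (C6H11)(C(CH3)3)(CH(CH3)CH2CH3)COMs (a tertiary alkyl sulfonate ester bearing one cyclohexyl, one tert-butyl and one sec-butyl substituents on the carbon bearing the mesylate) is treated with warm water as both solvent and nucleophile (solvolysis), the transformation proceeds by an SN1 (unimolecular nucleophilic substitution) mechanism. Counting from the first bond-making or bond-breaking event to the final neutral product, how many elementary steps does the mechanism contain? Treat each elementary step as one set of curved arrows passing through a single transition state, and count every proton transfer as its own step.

3

Step 1: Rate-determining heterolysis of the C–O bond gives MsO⁻ and a tertiary carbocation.
(No 1,2-shift: no single shift to an adjacent carbon would give a more stable cation.)
Step 2: A lone pair on the oxygen of H2O attacks the carbocation, forming a new C–O σ-bond and an oxonium ion.
Step 3: A second solvent molecule removes the proton on oxygen, giving the neutral alcohol product.
Total: 3 elementary steps.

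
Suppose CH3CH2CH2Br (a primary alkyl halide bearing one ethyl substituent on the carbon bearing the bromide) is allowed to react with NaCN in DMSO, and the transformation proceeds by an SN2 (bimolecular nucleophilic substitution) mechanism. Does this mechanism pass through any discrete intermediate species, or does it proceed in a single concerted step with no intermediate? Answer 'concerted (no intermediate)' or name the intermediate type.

concerted (no intermediate)

The cyanide nucleophile donates a lone pair from C to the α-carbon in a backside attack; simultaneously the C–Br σ-bond breaks and both of its electrons leave with Br⁻. One concerted step with inversion of configuration.
All bond changes occur in one transition state; no discrete intermediate is formed.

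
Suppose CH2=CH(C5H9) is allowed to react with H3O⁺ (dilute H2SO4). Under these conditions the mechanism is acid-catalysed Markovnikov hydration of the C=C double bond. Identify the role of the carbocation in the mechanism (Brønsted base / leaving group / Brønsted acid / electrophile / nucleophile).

electrophile

Step 3: Nucleophilic capture of the cation by H2O produces the protonated alcohol (an oxonium ion).
The carbocation accepts an electron pair into an empty or π* orbital — it is the electrophile.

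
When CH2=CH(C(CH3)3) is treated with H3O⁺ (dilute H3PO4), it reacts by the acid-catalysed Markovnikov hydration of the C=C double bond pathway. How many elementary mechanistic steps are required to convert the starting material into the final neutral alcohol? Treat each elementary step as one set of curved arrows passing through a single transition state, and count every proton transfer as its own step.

4

Step 1: Protonation of the alkene by H3O⁺: the π bond acts as the nucleophile and picks up H⁺, giving the more stable (Markovnikov) secondary carbocation. H2O is released.
Step 2: Carbocation rearrangement: a 1,2-methyl shift from the adjacent tert-butyl carbon converts the initially-formed secondary cation into the more stable tertiary cation.
Step 3: A lone pair on the oxygen of H2O attacks the carbocation, forming a C–O bond and an oxonium ion (a protonated alcohol).
Step 4: H2O removes a proton from the oxonium oxygen, regenerating H3O⁺ and giving the neutral alcohol.
Total: 4 elementary steps.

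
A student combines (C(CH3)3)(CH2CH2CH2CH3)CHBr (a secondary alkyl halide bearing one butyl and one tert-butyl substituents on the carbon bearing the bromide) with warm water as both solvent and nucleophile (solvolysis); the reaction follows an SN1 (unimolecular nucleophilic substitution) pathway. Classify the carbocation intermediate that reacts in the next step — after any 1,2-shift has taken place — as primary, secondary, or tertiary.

Step 1: Rate-determining heterolysis of the C–Br bond gives Br⁻ and a secondary carbocation.
Step 2: A methyl group with its bonding pair migrates from the adjacent tert-butyl carbon to the cationic centre — a 1,2-methyl shift — upgrading the secondary cation to a tertiary one.
The cation rearranges from secondary to tertiary via a 1,2-methyl shift from the adjacent tert-butyl carbon; the tertiary cation is what reacts next.

tertiary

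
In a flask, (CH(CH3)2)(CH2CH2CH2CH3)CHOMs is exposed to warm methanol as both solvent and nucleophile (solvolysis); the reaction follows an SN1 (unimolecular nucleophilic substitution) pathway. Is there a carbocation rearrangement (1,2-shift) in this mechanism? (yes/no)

The first-formed carbocation is secondary.
The adjacent isopropyl carbon already bears 2 other carbon substituents and has a hydrogen to migrate; after a 1,2-hydride shift from that carbon the positive charge sits on a tertiary centre.
Tertiary is more stable than secondary, so the shift occurs.

yes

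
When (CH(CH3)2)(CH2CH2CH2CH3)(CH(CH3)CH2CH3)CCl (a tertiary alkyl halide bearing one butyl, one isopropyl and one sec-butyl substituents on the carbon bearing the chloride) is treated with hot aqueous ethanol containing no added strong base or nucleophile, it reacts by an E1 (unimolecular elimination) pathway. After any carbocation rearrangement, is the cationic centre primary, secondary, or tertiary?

Step 1: Rate-determining heterolysis of the C–Cl bond gives Cl⁻ and a tertiary carbocation.
No single 1,2-shift to an adjacent carbon would give a more-substituted cation, so no rearrangement occurs.

tertiary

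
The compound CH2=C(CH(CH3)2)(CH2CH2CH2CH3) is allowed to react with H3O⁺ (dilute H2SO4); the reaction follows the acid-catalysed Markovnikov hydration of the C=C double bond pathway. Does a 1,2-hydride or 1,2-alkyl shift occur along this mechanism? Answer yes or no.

The first-formed carbocation is tertiary.
No single 1,2-shift to an adjacent carbon would produce a more-substituted cation than the one already present, so no rearrangement occurs.

no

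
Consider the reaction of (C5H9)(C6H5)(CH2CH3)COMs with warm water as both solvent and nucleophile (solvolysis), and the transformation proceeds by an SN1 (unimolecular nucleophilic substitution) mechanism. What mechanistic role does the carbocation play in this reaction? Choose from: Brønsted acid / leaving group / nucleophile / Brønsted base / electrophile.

electrophile

Step 2: A lone pair on the oxygen of H2O attacks the carbocation, forming a new C–O σ-bond and an oxonium ion.
The carbocation accepts an electron pair into an empty or π* orbital — it is the electrophile.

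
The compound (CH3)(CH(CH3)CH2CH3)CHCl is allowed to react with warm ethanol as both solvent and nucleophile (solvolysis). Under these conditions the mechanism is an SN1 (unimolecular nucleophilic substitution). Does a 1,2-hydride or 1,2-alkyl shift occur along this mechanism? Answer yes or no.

The first-formed carbocation is secondary.
The adjacent sec-butyl carbon already bears 2 other carbon substituents and has a hydrogen to migrate; after a 1,2-hydride shift from that carbon the positive charge sits on a tertiary centre.
Tertiary is more stable than secondary, so the shift occurs.

yes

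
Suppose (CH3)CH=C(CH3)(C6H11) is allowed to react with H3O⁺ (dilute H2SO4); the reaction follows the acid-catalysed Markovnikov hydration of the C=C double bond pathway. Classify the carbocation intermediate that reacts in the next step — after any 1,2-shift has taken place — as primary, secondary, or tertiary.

tertiary

Step 1: Electrophilic addition begins with the π(C=C) electrons forming a bond to the proton of H3O⁺. Following Markovnikov's rule, the resulting cation is tertiary. H2O is released.
No single 1,2-shift to an adjacent carbon would give a more-substituted cation, so no rearrangement occurs.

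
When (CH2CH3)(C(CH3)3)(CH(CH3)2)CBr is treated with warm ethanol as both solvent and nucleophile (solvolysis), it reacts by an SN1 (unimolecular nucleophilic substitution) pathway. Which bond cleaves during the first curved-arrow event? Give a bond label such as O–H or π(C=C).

C–Br

Step 1: Unassisted departure of Br⁻ (taking the C–Br bonding pair) generates a tertiary carbocation.
The bond broken in this step is the C–Br bond.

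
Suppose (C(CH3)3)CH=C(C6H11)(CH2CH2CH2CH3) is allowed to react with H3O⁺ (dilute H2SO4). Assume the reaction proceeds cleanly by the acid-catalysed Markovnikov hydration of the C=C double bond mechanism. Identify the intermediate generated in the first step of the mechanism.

tertiary carbocation

Step 1: Protonation of the alkene by H3O⁺: the π bond acts as the nucleophile and picks up H⁺, giving the more stable (Markovnikov) tertiary carbocation. H2O is released.
After step 1 the species present is a tertiary carbocation.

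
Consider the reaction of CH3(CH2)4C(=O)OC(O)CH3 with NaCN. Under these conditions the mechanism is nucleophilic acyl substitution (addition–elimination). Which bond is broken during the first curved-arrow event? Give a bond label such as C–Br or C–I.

Step 1: A lone pair on the C of CN⁻ attacks the electrophilic acyl carbon; the π(C=O) electrons move onto oxygen, giving a tetrahedral intermediate.
The bond broken in this step is the π(C=O) bond.

π(C=O)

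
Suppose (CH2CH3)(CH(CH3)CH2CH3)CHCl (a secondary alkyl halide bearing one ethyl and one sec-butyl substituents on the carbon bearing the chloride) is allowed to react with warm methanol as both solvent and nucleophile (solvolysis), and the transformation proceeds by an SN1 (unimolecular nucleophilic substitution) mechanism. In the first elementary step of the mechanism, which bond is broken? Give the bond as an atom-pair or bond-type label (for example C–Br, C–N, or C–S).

C–Cl

Step 1: The C–Cl bond breaks with both electrons going to the chloride; Cl⁻ leaves and a secondary carbocation remains.
The bond broken in this step is the C–Cl bond.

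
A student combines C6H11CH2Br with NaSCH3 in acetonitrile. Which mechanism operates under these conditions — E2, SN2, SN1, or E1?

Conditions: a primary substrate with a strong nucleophile in the polar aprotic solvent acetonitrile.
These conditions are the textbook signature of the SN2 pathway.
An unhindered substrate with a strong nucleophile in a polar aprotic solvent favours one-step backside displacement.

SN2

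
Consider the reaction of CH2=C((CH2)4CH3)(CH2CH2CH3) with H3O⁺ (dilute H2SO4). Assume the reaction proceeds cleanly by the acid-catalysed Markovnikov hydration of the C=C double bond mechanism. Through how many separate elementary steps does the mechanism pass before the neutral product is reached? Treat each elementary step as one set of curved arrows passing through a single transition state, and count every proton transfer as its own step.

3

Step 1: The π electrons of the C=C bond attack a proton of H3O⁺; Markovnikov addition places the new C–H on the less-substituted alkene carbon, so the positive charge ends up on the more-substituted carbon — a tertiary carbocation. H2O is released.
(No 1,2-shift: no single shift to an adjacent carbon would give a more stable cation.)
Step 2: Water acts as the nucleophile: an oxygen lone pair bonds to the cationic carbon, giving an oxonium-ion intermediate.
Step 3: Deprotonation of the oxonium ion by a water molecule delivers the neutral alcohol and regenerates the acid catalyst.
Total: 3 elementary steps.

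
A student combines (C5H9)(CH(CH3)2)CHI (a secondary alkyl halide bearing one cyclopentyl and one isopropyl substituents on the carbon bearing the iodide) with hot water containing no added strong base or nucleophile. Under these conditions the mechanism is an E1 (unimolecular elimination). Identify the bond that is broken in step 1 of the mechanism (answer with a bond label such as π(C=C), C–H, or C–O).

Step 1: Unassisted departure of I⁻ (taking the C–I bonding pair) generates a secondary carbocation.
The bond broken in this step is the C–I bond.

C–I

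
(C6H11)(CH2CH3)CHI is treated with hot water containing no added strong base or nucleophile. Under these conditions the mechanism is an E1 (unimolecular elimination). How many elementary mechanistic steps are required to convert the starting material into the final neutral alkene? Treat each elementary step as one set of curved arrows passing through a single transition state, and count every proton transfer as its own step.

3

Step 1: The C–I bond breaks with both electrons going to the iodide; I⁻ leaves and a secondary carbocation remains.
Step 2: A 1,2-hydride shift from the adjacent cyclohexyl carbon moves the positive charge from the secondary centre to an adjacent carbon, generating a more stable tertiary carbocation.
Step 3: A weak base (a water molecule from the solvent) removes a proton from a carbon adjacent to the cationic centre; the electrons of that C–H bond become the new π(C=C) bond, giving the alkene.
Total: 3 elementary steps.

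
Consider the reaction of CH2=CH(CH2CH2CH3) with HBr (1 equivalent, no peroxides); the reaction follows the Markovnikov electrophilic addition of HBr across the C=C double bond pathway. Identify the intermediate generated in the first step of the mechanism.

Step 1: Protonation of the alkene by HBr: the π bond acts as the nucleophile and picks up H⁺, giving the more stable (Markovnikov) secondary carbocation. The H–Br bond breaks heterolytically, releasing Br⁻.
After step 1 the species present is a secondary carbocation.

secondary carbocation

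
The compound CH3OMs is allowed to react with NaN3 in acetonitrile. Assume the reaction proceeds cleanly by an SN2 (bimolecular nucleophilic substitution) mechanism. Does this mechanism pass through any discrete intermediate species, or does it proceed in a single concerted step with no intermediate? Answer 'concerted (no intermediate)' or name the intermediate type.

Backside attack by N3⁻ on the carbon bearing the mesylate: the new C–N bond forms as the C–O bond breaks, with Walden inversion at carbon.
All bond changes occur in one transition state; no discrete intermediate is formed.

concerted (no intermediate)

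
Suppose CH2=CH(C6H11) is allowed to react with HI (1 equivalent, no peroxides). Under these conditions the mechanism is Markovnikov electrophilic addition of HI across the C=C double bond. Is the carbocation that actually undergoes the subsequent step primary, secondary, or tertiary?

tertiary

Step 1: The π electrons of the C=C bond attack a proton of HI; Markovnikov addition places the new C–H on the less-substituted alkene carbon, so the positive charge ends up on the more-substituted carbon — a secondary carbocation. The H–I bond breaks heterolytically, releasing I⁻.
Step 2: Carbocation rearrangement: a 1,2-hydride shift from the adjacent cyclohexyl carbon converts the initially-formed secondary cation into the more stable tertiary cation.
The cation rearranges from secondary to tertiary via a 1,2-hydride shift from the adjacent cyclohexyl carbon; the tertiary cation is what reacts next.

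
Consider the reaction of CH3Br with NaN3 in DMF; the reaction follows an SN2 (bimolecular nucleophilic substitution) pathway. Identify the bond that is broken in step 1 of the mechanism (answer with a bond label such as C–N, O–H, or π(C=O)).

C–Br

Step 1: N3⁻ attacks the back face of the α-carbon while Br⁻ departs with the C–Br bonding pair — a single concerted displacement through a pentacoordinate transition state.
The bond broken in this step is the C–Br bond.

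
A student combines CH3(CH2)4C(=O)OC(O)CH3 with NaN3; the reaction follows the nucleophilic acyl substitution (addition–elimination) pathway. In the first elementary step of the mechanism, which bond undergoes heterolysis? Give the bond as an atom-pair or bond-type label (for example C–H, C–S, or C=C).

Step 1: N3⁻ adds to the carbonyl carbon; the C=O π electrons shift onto oxygen and a tetrahedral alkoxide intermediate forms.
The bond broken in this step is the π(C=O) bond.

π(C=O)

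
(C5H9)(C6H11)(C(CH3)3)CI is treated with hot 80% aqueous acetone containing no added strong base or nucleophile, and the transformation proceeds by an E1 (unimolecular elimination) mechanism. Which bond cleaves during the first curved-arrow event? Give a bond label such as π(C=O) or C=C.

Step 1: Rate-determining heterolysis of the C–I bond gives I⁻ and a tertiary carbocation.
The bond broken in this step is the C–I bond.

C–I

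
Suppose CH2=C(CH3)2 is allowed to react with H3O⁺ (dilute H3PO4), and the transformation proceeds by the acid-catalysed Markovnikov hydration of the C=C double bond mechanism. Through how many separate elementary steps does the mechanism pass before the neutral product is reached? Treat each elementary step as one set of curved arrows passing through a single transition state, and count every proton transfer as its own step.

Step 1: Protonation of the alkene by H3O⁺: the π bond acts as the nucleophile and picks up H⁺, giving the more stable (Markovnikov) tertiary carbocation. H2O is released.
(No 1,2-shift: no single shift to an adjacent carbon would give a more stable cation.)
Step 2: A lone pair on the oxygen of H2O attacks the carbocation, forming a C–O bond and an oxonium ion (a protonated alcohol).
Step 3: Proton transfer from the O–H of the oxonium ion to H2O completes the catalytic cycle and yields the alcohol.
Total: 3 elementary steps.

3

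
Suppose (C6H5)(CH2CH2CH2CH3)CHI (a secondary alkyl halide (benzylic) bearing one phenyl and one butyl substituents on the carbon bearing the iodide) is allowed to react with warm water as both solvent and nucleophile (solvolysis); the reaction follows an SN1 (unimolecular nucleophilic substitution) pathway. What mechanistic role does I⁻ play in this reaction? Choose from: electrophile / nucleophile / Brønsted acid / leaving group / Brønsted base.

Step 1: Rate-determining heterolysis of the C–I bond gives I⁻ and a secondary carbocation.
I⁻ departs with both electrons of the breaking σ-bond — that is the definition of a leaving group.

leaving group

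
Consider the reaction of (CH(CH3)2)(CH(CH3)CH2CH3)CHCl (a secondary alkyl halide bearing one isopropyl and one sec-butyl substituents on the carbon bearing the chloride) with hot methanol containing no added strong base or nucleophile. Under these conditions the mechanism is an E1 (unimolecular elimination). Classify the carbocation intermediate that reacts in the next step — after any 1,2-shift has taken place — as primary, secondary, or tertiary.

Step 1: Rate-determining heterolysis of the C–Cl bond gives Cl⁻ and a secondary carbocation.
Step 2: Carbocation rearrangement: a 1,2-hydride shift from the adjacent isopropyl carbon converts the initially-formed secondary cation into the more stable tertiary cation.
The cation rearranges from secondary to tertiary via a 1,2-hydride shift from the adjacent isopropyl carbon; the tertiary cation is what reacts next.

tertiary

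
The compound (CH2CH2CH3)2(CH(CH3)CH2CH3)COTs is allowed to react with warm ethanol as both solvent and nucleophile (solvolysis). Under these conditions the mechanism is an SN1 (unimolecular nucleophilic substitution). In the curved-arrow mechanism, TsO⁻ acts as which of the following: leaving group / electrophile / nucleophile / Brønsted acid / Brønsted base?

Step 1: The C–O bond breaks with both electrons going to the tosylate; TsO⁻ leaves and a tertiary carbocation remains.
TsO⁻ departs with both electrons of the breaking σ-bond — that is the definition of a leaving group.

leaving group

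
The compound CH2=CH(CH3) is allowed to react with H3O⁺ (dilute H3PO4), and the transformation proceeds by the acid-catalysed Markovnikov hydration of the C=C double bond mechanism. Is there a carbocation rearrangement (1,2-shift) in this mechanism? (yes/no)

The first-formed carbocation is secondary.
No single 1,2-shift to an adjacent carbon would produce a more-substituted cation than the one already present, so no rearrangement occurs.

no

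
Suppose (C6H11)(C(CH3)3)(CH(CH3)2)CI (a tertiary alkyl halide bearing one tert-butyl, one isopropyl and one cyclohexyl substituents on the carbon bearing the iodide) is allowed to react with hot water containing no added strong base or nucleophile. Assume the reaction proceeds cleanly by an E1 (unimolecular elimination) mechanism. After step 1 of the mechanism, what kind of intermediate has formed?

Step 1: Unassisted departure of I⁻ (taking the C–I bonding pair) generates a tertiary carbocation.
After step 1 the species present is a tertiary carbocation.

tertiary carbocation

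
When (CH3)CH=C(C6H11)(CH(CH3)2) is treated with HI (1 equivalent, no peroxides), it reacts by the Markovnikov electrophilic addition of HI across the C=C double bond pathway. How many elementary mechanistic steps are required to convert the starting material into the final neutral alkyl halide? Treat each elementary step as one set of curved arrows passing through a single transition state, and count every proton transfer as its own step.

Step 1: Protonation of the alkene by HI: the π bond acts as the nucleophile and picks up H⁺, giving the more stable (Markovnikov) tertiary carbocation. The H–I bond breaks heterolytically, releasing I⁻.
(No 1,2-shift: no single shift to an adjacent carbon would give a more stable cation.)
Step 2: Nucleophilic attack by I⁻ on the carbocation completes the addition, giving R–I.
Total: 2 elementary steps.

2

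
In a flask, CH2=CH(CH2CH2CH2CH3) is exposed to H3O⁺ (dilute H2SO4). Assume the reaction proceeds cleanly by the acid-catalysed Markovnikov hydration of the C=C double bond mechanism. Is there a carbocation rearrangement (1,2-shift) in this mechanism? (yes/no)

no

The first-formed carbocation is secondary.
No single 1,2-shift to an adjacent carbon would produce a more-substituted cation than the one already present, so no rearrangement occurs.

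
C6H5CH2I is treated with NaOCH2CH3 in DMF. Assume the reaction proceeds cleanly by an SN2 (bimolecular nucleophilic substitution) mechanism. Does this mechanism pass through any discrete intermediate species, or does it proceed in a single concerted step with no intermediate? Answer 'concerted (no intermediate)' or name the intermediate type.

The ethoxide nucleophile donates a lone pair from O to the α-carbon in a backside attack; simultaneously the C–I σ-bond breaks and both of its electrons leave with I⁻. One concerted step with inversion of configuration.
All bond changes occur in one transition state; no discrete intermediate is formed.

concerted (no intermediate)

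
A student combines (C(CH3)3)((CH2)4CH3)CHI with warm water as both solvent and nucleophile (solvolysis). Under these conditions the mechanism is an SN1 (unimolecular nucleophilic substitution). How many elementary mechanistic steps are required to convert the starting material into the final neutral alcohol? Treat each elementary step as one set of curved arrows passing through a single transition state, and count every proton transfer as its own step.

4

Step 1: Rate-determining heterolysis of the C–I bond gives I⁻ and a secondary carbocation.
Step 2: A 1,2-methyl shift from the adjacent tert-butyl carbon moves the positive charge from the secondary centre to an adjacent carbon, generating a more stable tertiary carbocation.
Step 3: A lone pair on the oxygen of H2O attacks the carbocation, forming a new C–O σ-bond and an oxonium ion.
Step 4: A second solvent molecule removes the proton on oxygen, giving the neutral alcohol product.
Total: 4 elementary steps.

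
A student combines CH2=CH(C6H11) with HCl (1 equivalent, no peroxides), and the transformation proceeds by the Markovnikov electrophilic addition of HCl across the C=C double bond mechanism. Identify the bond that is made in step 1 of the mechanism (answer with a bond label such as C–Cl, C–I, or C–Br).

C–H

Step 1: Protonation of the alkene by HCl: the π bond acts as the nucleophile and picks up H⁺, giving the more stable (Markovnikov) secondary carbocation. The H–Cl bond breaks heterolytically, releasing Cl⁻.
The bond formed in this step is the C–H bond.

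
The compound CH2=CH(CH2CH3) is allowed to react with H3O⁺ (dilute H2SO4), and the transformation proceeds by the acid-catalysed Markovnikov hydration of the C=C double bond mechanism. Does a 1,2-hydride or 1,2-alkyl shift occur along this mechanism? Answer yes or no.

The first-formed carbocation is secondary.
No single 1,2-shift to an adjacent carbon would produce a more-substituted cation than the one already present, so no rearrangement occurs.

no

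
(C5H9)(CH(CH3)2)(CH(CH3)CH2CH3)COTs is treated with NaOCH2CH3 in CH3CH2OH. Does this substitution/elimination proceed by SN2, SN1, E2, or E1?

Conditions: a strong base with a tertiary substrate bearing a β-hydrogen.
These conditions are the textbook signature of the E2 pathway.
A strong (often hindered) base removes a β-H in concert with loss of the leaving group — bimolecular elimination.

E2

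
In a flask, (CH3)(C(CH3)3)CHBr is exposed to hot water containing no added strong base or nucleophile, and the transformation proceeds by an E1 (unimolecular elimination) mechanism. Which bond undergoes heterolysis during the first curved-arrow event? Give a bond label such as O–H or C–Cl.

Step 1: Ionisation: the C–Br σ-bond cleaves heterolytically; both bonding electrons depart with Br⁻, leaving a secondary carbocation at the α-carbon.
The bond broken in this step is the C–Br bond.

C–Br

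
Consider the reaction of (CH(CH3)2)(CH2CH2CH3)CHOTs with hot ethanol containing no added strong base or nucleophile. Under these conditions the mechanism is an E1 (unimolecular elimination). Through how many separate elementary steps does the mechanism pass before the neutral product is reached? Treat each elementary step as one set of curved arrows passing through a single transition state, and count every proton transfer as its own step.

3

Step 1: Ionisation: the C–O σ-bond cleaves heterolytically; both bonding electrons depart with TsO⁻, leaving a secondary carbocation at the α-carbon.
Step 2: A 1,2-hydride shift from the adjacent isopropyl carbon moves the positive charge from the secondary centre to an adjacent carbon, generating a more stable tertiary carbocation.
Step 3: A weak base (an ethanol molecule from the solvent) removes a proton from a carbon adjacent to the cationic centre; the electrons of that C–H bond become the new π(C=C) bond, giving the alkene.
Total: 3 elementary steps.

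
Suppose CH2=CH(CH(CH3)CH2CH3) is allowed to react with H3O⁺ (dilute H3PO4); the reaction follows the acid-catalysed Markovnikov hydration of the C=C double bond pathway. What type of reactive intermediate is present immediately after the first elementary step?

Step 1: The π electrons of the C=C bond attack a proton of H3O⁺; Markovnikov addition places the new C–H on the less-substituted alkene carbon, so the positive charge ends up on the more-substituted carbon — a secondary carbocation. H2O is released.
After step 1 the species present is a secondary carbocation.

secondary carbocation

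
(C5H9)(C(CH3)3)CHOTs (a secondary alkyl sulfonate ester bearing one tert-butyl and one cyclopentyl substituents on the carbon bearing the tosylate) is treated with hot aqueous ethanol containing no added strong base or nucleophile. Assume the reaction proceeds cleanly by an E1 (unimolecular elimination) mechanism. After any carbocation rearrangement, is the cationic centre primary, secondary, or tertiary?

Step 1: Rate-determining heterolysis of the C–O bond gives TsO⁻ and a secondary carbocation.
Step 2: A 1,2-hydride shift from the adjacent cyclopentyl carbon moves the positive charge from the secondary centre to an adjacent carbon, generating a more stable tertiary carbocation.
The cation rearranges from secondary to tertiary via a 1,2-hydride shift from the adjacent cyclopentyl carbon; the tertiary cation is what reacts next.

tertiary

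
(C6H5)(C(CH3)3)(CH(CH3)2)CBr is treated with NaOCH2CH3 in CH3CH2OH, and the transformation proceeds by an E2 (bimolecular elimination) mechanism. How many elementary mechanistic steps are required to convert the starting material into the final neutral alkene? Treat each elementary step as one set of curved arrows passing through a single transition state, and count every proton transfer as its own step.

1

Step 1: In one step, CH3CH2O⁻ pulls off a β-proton, the C–Br bond cleaves, and a C=C double bond forms between the α- and β-carbons (E2, anti elimination).
Total: 1 elementary step.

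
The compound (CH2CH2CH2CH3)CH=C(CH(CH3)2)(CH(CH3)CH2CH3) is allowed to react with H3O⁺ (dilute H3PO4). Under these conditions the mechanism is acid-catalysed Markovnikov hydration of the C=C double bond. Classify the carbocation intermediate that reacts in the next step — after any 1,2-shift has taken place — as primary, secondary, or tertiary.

Step 1: The π electrons of the C=C bond attack a proton of H3O⁺; Markovnikov addition places the new C–H on the less-substituted alkene carbon, so the positive charge ends up on the more-substituted carbon — a tertiary carbocation. H2O is released.
No single 1,2-shift to an adjacent carbon would give a more-substituted cation, so no rearrangement occurs.

tertiary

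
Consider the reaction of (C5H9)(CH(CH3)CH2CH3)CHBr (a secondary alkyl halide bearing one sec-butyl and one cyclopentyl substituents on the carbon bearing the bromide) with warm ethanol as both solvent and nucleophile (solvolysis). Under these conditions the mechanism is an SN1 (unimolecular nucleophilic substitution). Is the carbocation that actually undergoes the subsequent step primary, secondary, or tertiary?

tertiary

Step 1: Rate-determining heterolysis of the C–Br bond gives Br⁻ and a secondary carbocation.
Step 2: Carbocation rearrangement: a 1,2-hydride shift from the adjacent sec-butyl carbon converts the initially-formed secondary cation into the more stable tertiary cation.
The cation rearranges from secondary to tertiary via a 1,2-hydride shift from the adjacent sec-butyl carbon; the tertiary cation is what reacts next.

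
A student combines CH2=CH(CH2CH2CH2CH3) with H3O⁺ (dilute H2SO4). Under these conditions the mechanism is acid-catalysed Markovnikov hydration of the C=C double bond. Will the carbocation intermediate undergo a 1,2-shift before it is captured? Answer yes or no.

The first-formed carbocation is secondary.
No single 1,2-shift to an adjacent carbon would produce a more-substituted cation than the one already present, so no rearrangement occurs.

no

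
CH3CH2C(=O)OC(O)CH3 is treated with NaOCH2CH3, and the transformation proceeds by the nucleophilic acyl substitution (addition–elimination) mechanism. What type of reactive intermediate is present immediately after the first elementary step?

Step 1: A lone pair on the O of CH3CH2O⁻ attacks the electrophilic acyl carbon; the π(C=O) electrons move onto oxygen, giving a tetrahedral intermediate.
After step 1 the species present is a tetrahedral intermediate.

tetrahedral intermediate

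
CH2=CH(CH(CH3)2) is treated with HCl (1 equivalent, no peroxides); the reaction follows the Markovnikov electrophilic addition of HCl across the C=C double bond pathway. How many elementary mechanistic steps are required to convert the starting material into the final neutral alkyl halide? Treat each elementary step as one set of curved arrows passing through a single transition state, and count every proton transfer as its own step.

3

Step 1: Protonation of the alkene by HCl: the π bond acts as the nucleophile and picks up H⁺, giving the more stable (Markovnikov) secondary carbocation. The H–Cl bond breaks heterolytically, releasing Cl⁻.
Step 2: A hydride (H with its bonding pair) migrates from the adjacent isopropyl carbon to the cationic centre — a 1,2-hydride shift — upgrading the secondary cation to a tertiary one.
Step 3: The Cl⁻ anion donates a lone pair to the carbocation, forming the new C–Cl σ-bond and giving the neutral alkyl halide.
Total: 3 elementary steps.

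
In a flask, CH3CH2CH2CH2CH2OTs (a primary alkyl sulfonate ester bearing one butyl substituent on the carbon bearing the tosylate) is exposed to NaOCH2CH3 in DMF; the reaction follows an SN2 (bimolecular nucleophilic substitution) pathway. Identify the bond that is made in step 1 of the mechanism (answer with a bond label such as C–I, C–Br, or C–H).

Step 1: The ethoxide nucleophile donates a lone pair from O to the α-carbon in a backside attack; simultaneously the C–O σ-bond breaks and both of its electrons leave with TsO⁻. One concerted step with inversion of configuration.
The bond formed in this step is the C–O bond.

C–O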